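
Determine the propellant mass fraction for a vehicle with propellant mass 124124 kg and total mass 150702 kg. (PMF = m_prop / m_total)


PMF = 124124 / 150702 = 0.824

0.824


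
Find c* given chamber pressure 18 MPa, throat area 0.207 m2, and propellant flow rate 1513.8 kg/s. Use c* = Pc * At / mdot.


c* = 18e6 * 0.207 / 1513.8 = 2461 m/s

2461 m/s


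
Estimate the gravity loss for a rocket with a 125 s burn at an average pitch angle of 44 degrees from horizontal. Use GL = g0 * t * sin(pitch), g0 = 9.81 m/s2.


GL = 9.81 * 125 * sin(44 deg) = 852 m/s

852 m/s


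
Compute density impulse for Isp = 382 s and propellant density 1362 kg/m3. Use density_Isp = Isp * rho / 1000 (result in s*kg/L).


rho*Isp = 382 * 1362 / 1000 = 520 s*kg/L

520 s*kg/L


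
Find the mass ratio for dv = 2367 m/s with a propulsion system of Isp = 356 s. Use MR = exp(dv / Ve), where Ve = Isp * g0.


Ve = 356 * 9.81 = 3492.36 m/s
MR = exp(2367 / 3492.36) = 1.969

1.969


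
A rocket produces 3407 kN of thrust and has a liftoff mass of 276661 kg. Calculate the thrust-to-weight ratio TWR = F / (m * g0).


TWR = 3407000 / (276661 * 9.81) = 1.26

1.26


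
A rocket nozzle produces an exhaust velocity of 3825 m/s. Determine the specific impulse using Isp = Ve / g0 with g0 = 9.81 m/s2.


Isp = Ve / g0 = 3825 / 9.81 = 389.9 s

389.9 s


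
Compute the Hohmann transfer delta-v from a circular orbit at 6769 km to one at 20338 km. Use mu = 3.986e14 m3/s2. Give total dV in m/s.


V1 = sqrt(mu/r1) = 7673.73 m/s
dV1 = V1*(sqrt(2*r2/(r1+r2)) - 1) = 1726.42 m/s
V2 = sqrt(mu/r2) = 4427.05 m/s
dV2 = V2*(1 - sqrt(2*r1/(r1+r2))) = 1298.44 m/s
Total dV = 3025 m/s

3025 m/s


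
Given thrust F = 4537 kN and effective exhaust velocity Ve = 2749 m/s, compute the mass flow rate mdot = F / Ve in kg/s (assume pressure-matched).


mdot = F / Ve = 4537000 / 2749 = 1650.4 kg/s

1650.4 kg/s


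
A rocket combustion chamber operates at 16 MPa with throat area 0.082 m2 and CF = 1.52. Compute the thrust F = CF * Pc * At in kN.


F = 1.52 * 16e6 * 0.082 = 1.9942e+06 N = 1994.2 kN

1994.2 kN


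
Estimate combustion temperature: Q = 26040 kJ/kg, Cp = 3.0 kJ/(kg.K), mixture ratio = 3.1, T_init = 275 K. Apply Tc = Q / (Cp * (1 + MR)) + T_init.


Tc = 26040 / (3.0 * (1 + 3.1)) + 275 = 2392 K

2392 K


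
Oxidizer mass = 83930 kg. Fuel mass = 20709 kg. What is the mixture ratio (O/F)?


MR = 83930 / 20709 = 4.05

4.05


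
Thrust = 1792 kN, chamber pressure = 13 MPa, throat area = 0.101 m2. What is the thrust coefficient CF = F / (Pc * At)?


CF = 1792000 / (13e6 * 0.101) = 1.36

1.36


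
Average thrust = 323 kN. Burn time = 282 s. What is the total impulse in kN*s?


It = 323 * 282 = 91086 kN*s

91086 kN*s


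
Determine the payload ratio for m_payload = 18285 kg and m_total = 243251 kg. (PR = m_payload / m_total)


PR = 18285 / 243251 = 0.0752

0.0752


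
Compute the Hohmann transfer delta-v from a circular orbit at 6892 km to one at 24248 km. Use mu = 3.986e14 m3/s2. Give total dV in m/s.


V1 = sqrt(mu/r1) = 7604.94 m/s
dV1 = V1*(sqrt(2*r2/(r1+r2)) - 1) = 1885.57 m/s
V2 = sqrt(mu/r2) = 4054.44 m/s
dV2 = V2*(1 - sqrt(2*r1/(r1+r2))) = 1356.95 m/s
Total dV = 3243 m/s

3243 m/s


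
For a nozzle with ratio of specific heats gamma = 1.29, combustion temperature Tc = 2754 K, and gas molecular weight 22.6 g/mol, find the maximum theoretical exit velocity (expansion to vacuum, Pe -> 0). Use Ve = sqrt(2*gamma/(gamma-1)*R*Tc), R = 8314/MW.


R = 8314 / 22.6 = 367.88 J/(kg.K)
Ve = sqrt(2 * 1.29 / (1.29 - 1) * 367.88 * 2754) = 3002 m/s

3002 m/s


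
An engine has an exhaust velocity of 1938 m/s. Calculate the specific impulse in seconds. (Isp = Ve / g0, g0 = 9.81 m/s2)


Isp = Ve / g0 = 1938 / 9.81 = 197.6 s

197.6 s


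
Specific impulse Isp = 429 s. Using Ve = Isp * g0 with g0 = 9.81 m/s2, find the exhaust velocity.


Ve = Isp * g0 = 429 * 9.81 = 4208.5 m/s

4208.5 m/s


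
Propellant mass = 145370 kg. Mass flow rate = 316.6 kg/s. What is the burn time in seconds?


tb = 145370 / 316.6 = 459.2 s

459.2 s


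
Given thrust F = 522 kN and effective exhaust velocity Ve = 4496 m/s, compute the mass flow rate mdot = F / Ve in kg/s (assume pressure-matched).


mdot = F / Ve = 522000 / 4496 = 116.1 kg/s

116.1 kg/s


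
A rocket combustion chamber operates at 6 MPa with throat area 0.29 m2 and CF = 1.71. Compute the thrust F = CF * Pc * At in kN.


F = 1.71 * 6e6 * 0.29 = 2.9754e+06 N = 2975.4 kN

2975.4 kN


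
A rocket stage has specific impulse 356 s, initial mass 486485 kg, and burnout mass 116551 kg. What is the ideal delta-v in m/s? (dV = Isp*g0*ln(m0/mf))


Ve = 356 * 9.81 = 3492.36 m/s
dV = 3492.36 * ln(486485/116551) = 4990 m/s

4990 m/s


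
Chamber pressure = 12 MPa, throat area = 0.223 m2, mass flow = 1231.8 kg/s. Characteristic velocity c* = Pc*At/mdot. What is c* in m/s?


c* = 12e6 * 0.223 / 1231.8 = 2172 m/s

2172 m/s


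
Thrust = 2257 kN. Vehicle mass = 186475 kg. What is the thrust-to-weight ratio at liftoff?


TWR = 2257000 / (186475 * 9.81) = 1.23

1.23


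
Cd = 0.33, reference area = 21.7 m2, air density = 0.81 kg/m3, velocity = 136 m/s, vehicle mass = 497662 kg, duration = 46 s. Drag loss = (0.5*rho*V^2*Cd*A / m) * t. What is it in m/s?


D = 0.5 * 0.81 * 136^2 * 0.33 * 21.7 = 53642.19 N
a = 53642.19 / 497662 = 0.1078 m/s2
dV = 0.1078 * 46 = 5.0 m/s

5.0 m/s


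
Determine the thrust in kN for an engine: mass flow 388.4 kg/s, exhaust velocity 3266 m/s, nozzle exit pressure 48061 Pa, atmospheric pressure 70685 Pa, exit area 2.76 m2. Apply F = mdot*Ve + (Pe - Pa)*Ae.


F = 388.4 * 3266 + (48061 - 70685) * 2.76 = 1.2061e+06 N = 1206.1 kN

1206.1 kN


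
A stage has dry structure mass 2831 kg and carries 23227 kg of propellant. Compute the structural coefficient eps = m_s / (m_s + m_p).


eps = 2831 / (2831 + 23227) = 0.1086

0.1086


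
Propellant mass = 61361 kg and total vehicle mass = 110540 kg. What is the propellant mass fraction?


PMF = 61361 / 110540 = 0.555

0.555


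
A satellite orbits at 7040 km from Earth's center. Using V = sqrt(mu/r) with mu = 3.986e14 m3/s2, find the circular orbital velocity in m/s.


V = sqrt(3.986e14 / 7040000) = 7525 m/s

7525 m/s


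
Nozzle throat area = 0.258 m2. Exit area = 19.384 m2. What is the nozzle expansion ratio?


AR = 19.384 / 0.258 = 75.1

75.1


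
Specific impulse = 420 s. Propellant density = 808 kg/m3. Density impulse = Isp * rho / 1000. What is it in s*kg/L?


rho*Isp = 420 * 808 / 1000 = 339 s*kg/L

339 s*kg/L


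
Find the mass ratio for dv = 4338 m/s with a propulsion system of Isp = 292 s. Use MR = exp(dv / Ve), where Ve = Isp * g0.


Ve = 292 * 9.81 = 2864.52 m/s
MR = exp(4338 / 2864.52) = 4.547

4.547


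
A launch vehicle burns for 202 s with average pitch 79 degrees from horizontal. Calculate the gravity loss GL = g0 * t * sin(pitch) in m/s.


GL = 9.81 * 202 * sin(79 deg) = 1945 m/s

1945 m/s


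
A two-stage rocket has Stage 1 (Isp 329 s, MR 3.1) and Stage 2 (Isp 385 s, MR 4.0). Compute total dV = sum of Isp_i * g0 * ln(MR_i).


dV1 = 329 * 9.81 * ln(3.1) = 3651.6 m/s
dV2 = 385 * 9.81 * ln(4.0) = 5235.8 m/s
Total dV = 3651.6 + 5235.8 = 8887.4 m/s ~ 8887 m/s

8887 m/s


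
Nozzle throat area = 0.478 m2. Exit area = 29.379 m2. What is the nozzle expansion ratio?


AR = 29.379 / 0.478 = 61.5

61.5


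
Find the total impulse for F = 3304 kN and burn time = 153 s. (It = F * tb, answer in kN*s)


It = 3304 * 153 = 505512 kN*s

505512 kN*s


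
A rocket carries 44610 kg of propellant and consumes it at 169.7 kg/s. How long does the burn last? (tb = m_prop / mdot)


tb = 44610 / 169.7 = 262.9 s

262.9 s


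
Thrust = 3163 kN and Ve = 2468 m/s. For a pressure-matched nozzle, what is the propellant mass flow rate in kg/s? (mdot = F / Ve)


mdot = F / Ve = 3163000 / 2468 = 1281.6 kg/s

1281.6 kg/s


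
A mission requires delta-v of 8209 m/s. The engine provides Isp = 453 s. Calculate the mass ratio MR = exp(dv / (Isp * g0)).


Ve = 453 * 9.81 = 4443.93 m/s
MR = exp(8209 / 4443.93) = 6.342

6.342


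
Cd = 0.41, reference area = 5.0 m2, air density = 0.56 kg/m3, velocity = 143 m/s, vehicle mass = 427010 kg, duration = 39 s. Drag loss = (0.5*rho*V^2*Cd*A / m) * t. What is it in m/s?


D = 0.5 * 0.56 * 143^2 * 0.41 * 5.0 = 11737.73 N
a = 11737.73 / 427010 = 0.0275 m/s2
dV = 0.0275 * 39 = 1.1 m/s

1.1 m/s


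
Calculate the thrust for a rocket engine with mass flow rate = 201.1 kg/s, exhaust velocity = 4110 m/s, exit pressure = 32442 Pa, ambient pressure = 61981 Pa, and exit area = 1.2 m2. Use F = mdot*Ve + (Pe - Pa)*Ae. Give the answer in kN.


F = 201.1 * 4110 + (32442 - 61981) * 1.2 = 791074.0 N = 791.1 kN

791.1 kN


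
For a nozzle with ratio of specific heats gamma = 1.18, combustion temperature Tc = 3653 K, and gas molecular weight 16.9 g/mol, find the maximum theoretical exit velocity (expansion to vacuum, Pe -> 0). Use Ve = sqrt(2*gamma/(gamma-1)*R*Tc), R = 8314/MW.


R = 8314 / 16.9 = 491.95 J/(kg.K)
Ve = sqrt(2 * 1.18 / (1.18 - 1) * 491.95 * 3653) = 4854 m/s

4854 m/s


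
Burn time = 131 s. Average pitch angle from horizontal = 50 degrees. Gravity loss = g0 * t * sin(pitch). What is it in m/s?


GL = 9.81 * 131 * sin(50 deg) = 984 m/s

984 m/s


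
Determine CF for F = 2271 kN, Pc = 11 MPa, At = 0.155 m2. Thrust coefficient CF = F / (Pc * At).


CF = 2271000 / (11e6 * 0.155) = 1.33

1.33


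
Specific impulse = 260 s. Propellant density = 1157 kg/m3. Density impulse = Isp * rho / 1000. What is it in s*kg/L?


rho*Isp = 260 * 1157 / 1000 = 301 s*kg/L

301 s*kg/L


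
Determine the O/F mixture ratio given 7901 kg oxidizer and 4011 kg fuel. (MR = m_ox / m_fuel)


MR = 7901 / 4011 = 1.97

1.97


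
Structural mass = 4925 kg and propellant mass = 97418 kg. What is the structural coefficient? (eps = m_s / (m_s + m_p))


eps = 4925 / (4925 + 97418) = 0.0481

0.0481


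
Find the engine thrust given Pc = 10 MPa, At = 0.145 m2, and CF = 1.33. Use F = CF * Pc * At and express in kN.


F = 1.33 * 10e6 * 0.145 = 1.9285e+06 N = 1928.5 kN

1928.5 kN


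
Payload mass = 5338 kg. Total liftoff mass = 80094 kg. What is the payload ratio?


PR = 5338 / 80094 = 0.0666

0.0666


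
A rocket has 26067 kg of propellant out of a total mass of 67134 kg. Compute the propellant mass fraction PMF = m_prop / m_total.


PMF = 26067 / 67134 = 0.388

0.388


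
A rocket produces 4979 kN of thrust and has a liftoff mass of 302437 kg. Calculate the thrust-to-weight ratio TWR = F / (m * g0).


TWR = 4979000 / (302437 * 9.81) = 1.68

1.68


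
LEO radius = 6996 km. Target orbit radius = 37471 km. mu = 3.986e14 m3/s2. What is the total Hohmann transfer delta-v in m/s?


V1 = sqrt(mu/r1) = 7548.21 m/s
dV1 = V1*(sqrt(2*r2/(r1+r2)) - 1) = 2250.92 m/s
V2 = sqrt(mu/r2) = 3261.53 m/s
dV2 = V2*(1 - sqrt(2*r1/(r1+r2))) = 1431.99 m/s
Total dV = 3683 m/s

3683 m/s


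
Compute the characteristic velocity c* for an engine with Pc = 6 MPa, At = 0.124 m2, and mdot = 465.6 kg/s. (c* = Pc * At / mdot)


c* = 6e6 * 0.124 / 465.6 = 1598 m/s

1598 m/s


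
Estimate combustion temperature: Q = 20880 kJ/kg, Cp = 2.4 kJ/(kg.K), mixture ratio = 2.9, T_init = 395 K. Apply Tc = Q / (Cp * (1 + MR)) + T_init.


Tc = 20880 / (2.4 * (1 + 2.9)) + 395 = 2626 K

2626 K


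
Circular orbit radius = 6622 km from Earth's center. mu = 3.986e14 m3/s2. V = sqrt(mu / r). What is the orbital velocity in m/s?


V = sqrt(3.986e14 / 6622000) = 7758 m/s

7758 m/s


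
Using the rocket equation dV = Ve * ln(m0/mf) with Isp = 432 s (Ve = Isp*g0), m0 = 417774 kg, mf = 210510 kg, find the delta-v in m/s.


Ve = 432 * 9.81 = 4237.92 m/s
dV = 4237.92 * ln(417774/210510) = 2905 m/s

2905 m/s


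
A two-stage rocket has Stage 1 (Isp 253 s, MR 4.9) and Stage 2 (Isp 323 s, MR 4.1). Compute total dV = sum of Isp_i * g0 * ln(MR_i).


dV1 = 253 * 9.81 * ln(4.9) = 3944.4 m/s
dV2 = 323 * 9.81 * ln(4.1) = 4470.9 m/s
Total dV = 3944.4 + 4470.9 = 8415.3 m/s ~ 8415 m/s

8415 m/s


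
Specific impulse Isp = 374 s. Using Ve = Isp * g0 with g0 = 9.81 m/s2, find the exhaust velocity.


Ve = Isp * g0 = 374 * 9.81 = 3668.9 m/s

3668.9 m/s


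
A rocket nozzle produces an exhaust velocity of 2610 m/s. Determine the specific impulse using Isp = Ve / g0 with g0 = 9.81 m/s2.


Isp = Ve / g0 = 2610 / 9.81 = 266.1 s

266.1 s


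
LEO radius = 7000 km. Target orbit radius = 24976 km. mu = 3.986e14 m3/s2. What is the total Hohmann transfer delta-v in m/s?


V1 = sqrt(mu/r1) = 7546.05 m/s
dV1 = V1*(sqrt(2*r2/(r1+r2)) - 1) = 1885.52 m/s
V2 = sqrt(mu/r2) = 3994.91 m/s
dV2 = V2*(1 - sqrt(2*r1/(r1+r2))) = 1351.53 m/s
Total dV = 3237 m/s

3237 m/s


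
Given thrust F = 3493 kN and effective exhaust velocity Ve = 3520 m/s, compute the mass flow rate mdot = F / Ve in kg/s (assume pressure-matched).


mdot = F / Ve = 3493000 / 3520 = 992.3 kg/s

992.3 kg/s


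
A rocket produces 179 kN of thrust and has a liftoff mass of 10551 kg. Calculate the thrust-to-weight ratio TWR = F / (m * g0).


TWR = 179000 / (10551 * 9.81) = 1.73

1.73


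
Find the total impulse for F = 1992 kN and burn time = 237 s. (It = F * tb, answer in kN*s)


It = 1992 * 237 = 472104 kN*s

472104 kN*s


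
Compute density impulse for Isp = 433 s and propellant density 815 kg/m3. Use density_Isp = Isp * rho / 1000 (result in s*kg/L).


rho*Isp = 433 * 815 / 1000 = 353 s*kg/L

353 s*kg/L


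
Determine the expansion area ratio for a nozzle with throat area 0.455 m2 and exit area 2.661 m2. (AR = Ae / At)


AR = 2.661 / 0.455 = 5.8

5.8


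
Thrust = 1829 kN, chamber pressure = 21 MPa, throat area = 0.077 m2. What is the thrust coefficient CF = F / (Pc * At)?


CF = 1829000 / (21e6 * 0.077) = 1.13

1.13


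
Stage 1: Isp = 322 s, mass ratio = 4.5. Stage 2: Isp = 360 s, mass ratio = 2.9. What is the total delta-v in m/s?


dV1 = 322 * 9.81 * ln(4.5) = 4751.1 m/s
dV2 = 360 * 9.81 * ln(2.9) = 3760.1 m/s
Total dV = 4751.1 + 3760.1 = 8511.2 m/s ~ 8511 m/s

8511 m/s


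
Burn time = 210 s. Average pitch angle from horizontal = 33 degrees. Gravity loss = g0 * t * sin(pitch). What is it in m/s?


GL = 9.81 * 210 * sin(33 deg) = 1122 m/s

1122 m/s


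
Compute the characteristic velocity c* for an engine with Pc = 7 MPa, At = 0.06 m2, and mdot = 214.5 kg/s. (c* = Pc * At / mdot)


c* = 7e6 * 0.06 / 214.5 = 1958 m/s

1958 m/s


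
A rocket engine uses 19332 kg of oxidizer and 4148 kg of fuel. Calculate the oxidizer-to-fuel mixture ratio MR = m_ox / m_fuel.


MR = 19332 / 4148 = 4.66

4.66


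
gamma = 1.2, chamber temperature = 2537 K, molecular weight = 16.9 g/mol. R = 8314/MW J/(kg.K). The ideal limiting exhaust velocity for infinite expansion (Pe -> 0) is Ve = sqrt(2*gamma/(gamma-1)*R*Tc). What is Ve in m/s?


R = 8314 / 16.9 = 491.95 J/(kg.K)
Ve = sqrt(2 * 1.2 / (1.2 - 1) * 491.95 * 2537) = 3870 m/s

3870 m/s


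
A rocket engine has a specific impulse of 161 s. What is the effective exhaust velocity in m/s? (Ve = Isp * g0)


Ve = Isp * g0 = 161 * 9.81 = 1579.4 m/s

1579.4 m/s


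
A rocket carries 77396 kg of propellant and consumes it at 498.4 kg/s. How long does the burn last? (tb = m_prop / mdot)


tb = 77396 / 498.4 = 155.3 s

155.3 s


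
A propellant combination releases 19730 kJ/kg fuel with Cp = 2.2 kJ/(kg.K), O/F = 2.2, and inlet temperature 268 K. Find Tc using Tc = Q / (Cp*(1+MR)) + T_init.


Tc = 19730 / (2.2 * (1 + 2.2)) + 268 = 3071 K

3071 K


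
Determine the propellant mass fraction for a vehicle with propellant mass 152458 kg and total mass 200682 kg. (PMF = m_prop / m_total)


PMF = 152458 / 200682 = 0.76

0.76


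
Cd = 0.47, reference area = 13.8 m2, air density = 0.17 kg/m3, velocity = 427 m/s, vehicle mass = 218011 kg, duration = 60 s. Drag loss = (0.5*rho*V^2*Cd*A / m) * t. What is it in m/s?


D = 0.5 * 0.17 * 427^2 * 0.47 * 13.8 = 100519.8 N
a = 100519.8 / 218011 = 0.4611 m/s2
dV = 0.4611 * 60 = 27.7 m/s

27.7 m/s


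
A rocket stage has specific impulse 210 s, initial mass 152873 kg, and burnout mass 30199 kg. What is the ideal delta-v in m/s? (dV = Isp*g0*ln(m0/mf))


Ve = 210 * 9.81 = 2060.1 m/s
dV = 2060.1 * ln(152873/30199) = 3341 m/s

3341 m/s


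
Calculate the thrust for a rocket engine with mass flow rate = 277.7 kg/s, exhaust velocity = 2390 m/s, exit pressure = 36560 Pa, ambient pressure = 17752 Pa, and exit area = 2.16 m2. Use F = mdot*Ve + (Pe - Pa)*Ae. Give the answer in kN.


F = 277.7 * 2390 + (36560 - 17752) * 2.16 = 704328.0 N = 704.3 kN

704.3 kN


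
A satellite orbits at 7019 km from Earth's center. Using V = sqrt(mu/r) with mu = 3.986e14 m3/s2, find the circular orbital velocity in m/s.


V = sqrt(3.986e14 / 7019000) = 7536 m/s

7536 m/s


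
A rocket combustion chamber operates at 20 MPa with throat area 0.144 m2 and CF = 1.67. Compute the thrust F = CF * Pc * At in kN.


F = 1.67 * 20e6 * 0.144 = 4.8096e+06 N = 4809.6 kN

4809.6 kN


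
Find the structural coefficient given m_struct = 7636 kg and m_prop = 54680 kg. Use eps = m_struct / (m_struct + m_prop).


eps = 7636 / (7636 + 54680) = 0.1225

0.1225


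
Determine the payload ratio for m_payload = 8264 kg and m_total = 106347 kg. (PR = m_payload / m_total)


PR = 8264 / 106347 = 0.0777

0.0777


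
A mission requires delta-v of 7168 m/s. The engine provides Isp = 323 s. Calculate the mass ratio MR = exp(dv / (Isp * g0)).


Ve = 323 * 9.81 = 3168.63 m/s
MR = exp(7168 / 3168.63) = 9.604

9.604


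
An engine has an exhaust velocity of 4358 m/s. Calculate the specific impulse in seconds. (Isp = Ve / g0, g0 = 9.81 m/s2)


Isp = Ve / g0 = 4358 / 9.81 = 444.2 s

444.2 s


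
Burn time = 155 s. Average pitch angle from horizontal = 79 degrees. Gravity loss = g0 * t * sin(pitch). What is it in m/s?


GL = 9.81 * 155 * sin(79 deg) = 1493 m/s

1493 m/s


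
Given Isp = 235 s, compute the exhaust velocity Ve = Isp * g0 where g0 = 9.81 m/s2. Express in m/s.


Ve = Isp * g0 = 235 * 9.81 = 2305.3 m/s

2305.3 m/s


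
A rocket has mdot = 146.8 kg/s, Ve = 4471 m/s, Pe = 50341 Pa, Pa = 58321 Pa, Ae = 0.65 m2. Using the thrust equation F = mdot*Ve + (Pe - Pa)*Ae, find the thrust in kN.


F = 146.8 * 4471 + (50341 - 58321) * 0.65 = 651156.0 N = 651.2 kN

651.2 kN


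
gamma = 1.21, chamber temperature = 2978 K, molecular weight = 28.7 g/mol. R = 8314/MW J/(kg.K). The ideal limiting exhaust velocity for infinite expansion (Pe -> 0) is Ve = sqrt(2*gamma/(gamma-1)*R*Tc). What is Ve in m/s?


R = 8314 / 28.7 = 289.69 J/(kg.K)
Ve = sqrt(2 * 1.21 / (1.21 - 1) * 289.69 * 2978) = 3153 m/s

3153 m/s


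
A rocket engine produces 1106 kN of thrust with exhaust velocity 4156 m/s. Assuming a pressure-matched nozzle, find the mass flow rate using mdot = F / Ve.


mdot = F / Ve = 1106000 / 4156 = 266.1 kg/s

266.1 kg/s


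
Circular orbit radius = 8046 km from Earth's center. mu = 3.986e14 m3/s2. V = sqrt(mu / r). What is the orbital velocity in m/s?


V = sqrt(3.986e14 / 8046000) = 7038 m/s

7038 m/s


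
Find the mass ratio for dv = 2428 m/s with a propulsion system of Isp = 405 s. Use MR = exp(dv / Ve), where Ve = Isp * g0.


Ve = 405 * 9.81 = 3973.05 m/s
MR = exp(2428 / 3973.05) = 1.842

1.842


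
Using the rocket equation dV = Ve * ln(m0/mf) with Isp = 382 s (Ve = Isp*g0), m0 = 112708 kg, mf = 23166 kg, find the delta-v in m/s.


Ve = 382 * 9.81 = 3747.42 m/s
dV = 3747.42 * ln(112708/23166) = 5929 m/s

5929 m/s


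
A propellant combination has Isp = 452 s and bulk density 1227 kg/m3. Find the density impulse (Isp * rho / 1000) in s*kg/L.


rho*Isp = 452 * 1227 / 1000 = 555 s*kg/L

555 s*kg/L


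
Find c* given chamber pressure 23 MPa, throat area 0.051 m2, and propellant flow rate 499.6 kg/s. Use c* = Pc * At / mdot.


c* = 23e6 * 0.051 / 499.6 = 2348 m/s

2348 m/s


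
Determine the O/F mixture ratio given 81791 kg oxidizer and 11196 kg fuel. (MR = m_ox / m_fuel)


MR = 81791 / 11196 = 7.31

7.31


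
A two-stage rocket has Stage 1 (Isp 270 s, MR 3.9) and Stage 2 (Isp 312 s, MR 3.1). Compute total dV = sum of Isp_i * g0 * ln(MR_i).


dV1 = 270 * 9.81 * ln(3.9) = 3604.8 m/s
dV2 = 312 * 9.81 * ln(3.1) = 3462.9 m/s
Total dV = 3604.8 + 3462.9 = 7067.7 m/s ~ 7068 m/s

7068 m/s


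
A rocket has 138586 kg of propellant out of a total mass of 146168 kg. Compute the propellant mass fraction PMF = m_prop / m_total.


PMF = 138586 / 146168 = 0.948

0.948


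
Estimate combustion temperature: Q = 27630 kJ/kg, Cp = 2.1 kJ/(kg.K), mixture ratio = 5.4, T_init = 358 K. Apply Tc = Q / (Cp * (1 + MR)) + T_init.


Tc = 27630 / (2.1 * (1 + 5.4)) + 358 = 2414 K

2414 K


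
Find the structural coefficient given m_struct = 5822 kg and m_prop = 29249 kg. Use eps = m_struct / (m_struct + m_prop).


eps = 5822 / (5822 + 29249) = 0.166

0.166


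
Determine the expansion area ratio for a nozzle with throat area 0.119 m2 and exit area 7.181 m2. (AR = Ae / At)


AR = 7.181 / 0.119 = 60.3

60.3


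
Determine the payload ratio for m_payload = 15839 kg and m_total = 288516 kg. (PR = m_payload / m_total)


PR = 15839 / 288516 = 0.0549

0.0549


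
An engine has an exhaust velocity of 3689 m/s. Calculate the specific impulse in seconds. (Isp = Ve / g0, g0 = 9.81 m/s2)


Isp = Ve / g0 = 3689 / 9.81 = 376.0 s

376.0 s


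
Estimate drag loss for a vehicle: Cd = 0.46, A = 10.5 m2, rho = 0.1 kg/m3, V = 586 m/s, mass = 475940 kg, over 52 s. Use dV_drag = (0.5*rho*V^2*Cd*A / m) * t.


D = 0.5 * 0.1 * 586^2 * 0.46 * 10.5 = 82930.13 N
a = 82930.13 / 475940 = 0.1742 m/s2
dV = 0.1742 * 52 = 9.1 m/s

9.1 m/s


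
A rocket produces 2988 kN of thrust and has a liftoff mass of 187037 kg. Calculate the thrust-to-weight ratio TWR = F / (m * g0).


TWR = 2988000 / (187037 * 9.81) = 1.63

1.63


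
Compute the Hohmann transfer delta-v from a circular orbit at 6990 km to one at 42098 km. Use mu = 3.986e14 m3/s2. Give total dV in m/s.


V1 = sqrt(mu/r1) = 7551.44 m/s
dV1 = V1*(sqrt(2*r2/(r1+r2)) - 1) = 2338.37 m/s
V2 = sqrt(mu/r2) = 3077.07 m/s
dV2 = V2*(1 - sqrt(2*r1/(r1+r2))) = 1434.96 m/s
Total dV = 3773 m/s

3773 m/s


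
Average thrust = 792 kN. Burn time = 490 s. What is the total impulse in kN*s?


It = 792 * 490 = 388080 kN*s

388080 kN*s


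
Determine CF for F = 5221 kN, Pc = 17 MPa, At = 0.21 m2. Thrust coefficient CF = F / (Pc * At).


CF = 5221000 / (17e6 * 0.21) = 1.46

1.46


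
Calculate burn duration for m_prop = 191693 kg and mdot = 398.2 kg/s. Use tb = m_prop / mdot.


tb = 191693 / 398.2 = 481.4 s

481.4 s


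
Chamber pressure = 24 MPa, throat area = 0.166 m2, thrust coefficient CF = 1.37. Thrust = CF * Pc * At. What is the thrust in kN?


F = 1.37 * 24e6 * 0.166 = 5.4581e+06 N = 5458.1 kN

5458.1 kN


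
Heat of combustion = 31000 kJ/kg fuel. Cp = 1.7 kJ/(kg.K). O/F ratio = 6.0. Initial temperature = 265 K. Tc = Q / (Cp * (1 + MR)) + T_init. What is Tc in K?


Tc = 31000 / (1.7 * (1 + 6.0)) + 265 = 2870 K

2870 K


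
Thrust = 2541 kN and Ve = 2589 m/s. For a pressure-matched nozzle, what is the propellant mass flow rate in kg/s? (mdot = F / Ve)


mdot = F / Ve = 2541000 / 2589 = 981.5 kg/s

981.5 kg/s


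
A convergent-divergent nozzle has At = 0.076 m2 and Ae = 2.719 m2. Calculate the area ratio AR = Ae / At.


AR = 2.719 / 0.076 = 35.8

35.8


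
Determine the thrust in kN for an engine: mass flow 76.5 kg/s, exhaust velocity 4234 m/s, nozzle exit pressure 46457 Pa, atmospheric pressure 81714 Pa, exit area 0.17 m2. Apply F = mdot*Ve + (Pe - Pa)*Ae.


F = 76.5 * 4234 + (46457 - 81714) * 0.17 = 317907.0 N = 317.9 kN

317.9 kN


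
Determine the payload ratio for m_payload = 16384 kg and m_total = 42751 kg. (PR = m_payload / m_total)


PR = 16384 / 42751 = 0.3832

0.3832


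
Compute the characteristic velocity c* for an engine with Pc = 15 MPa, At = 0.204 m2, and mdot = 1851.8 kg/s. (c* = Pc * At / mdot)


c* = 15e6 * 0.204 / 1851.8 = 1652 m/s

1652 m/s


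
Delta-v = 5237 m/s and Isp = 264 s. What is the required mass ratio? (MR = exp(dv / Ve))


Ve = 264 * 9.81 = 2589.84 m/s
MR = exp(5237 / 2589.84) = 7.554

7.554


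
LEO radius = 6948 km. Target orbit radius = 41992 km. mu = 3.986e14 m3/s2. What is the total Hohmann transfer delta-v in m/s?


V1 = sqrt(mu/r1) = 7574.23 m/s
dV1 = V1*(sqrt(2*r2/(r1+r2)) - 1) = 2347.9 m/s
V2 = sqrt(mu/r2) = 3080.96 m/s
dV2 = V2*(1 - sqrt(2*r1/(r1+r2))) = 1439.24 m/s
Total dV = 3787 m/s

3787 m/s


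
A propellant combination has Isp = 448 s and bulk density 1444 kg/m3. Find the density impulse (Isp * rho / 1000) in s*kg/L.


rho*Isp = 448 * 1444 / 1000 = 647 s*kg/L

647 s*kg/L


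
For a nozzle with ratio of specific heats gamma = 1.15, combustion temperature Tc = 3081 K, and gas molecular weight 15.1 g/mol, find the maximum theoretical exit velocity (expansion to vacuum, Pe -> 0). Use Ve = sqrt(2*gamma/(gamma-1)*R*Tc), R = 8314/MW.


R = 8314 / 15.1 = 550.6 J/(kg.K)
Ve = sqrt(2 * 1.15 / (1.15 - 1) * 550.6 * 3081) = 5100 m/s

5100 m/s


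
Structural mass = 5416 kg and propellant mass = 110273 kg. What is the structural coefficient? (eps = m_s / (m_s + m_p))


eps = 5416 / (5416 + 110273) = 0.0468

0.0468


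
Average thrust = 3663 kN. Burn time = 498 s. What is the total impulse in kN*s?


It = 3663 * 498 = 1824174 kN*s

1824174 kN*s


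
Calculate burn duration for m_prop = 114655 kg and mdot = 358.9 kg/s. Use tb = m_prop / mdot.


tb = 114655 / 358.9 = 319.5 s

319.5 s


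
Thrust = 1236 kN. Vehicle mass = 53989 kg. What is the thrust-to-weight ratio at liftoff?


TWR = 1236000 / (53989 * 9.81) = 2.33

2.33


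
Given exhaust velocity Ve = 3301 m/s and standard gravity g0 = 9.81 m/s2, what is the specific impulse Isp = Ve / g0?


Isp = Ve / g0 = 3301 / 9.81 = 336.5 s

336.5 s


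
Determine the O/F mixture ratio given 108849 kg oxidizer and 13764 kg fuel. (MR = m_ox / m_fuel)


MR = 108849 / 13764 = 7.91

7.91


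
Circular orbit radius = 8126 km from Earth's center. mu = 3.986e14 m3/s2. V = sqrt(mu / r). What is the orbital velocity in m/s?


V = sqrt(3.986e14 / 8126000) = 7004 m/s

7004 m/s


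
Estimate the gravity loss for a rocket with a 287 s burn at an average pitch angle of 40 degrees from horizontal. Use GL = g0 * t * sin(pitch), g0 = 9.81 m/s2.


GL = 9.81 * 287 * sin(40 deg) = 1810 m/s

1810 m/s


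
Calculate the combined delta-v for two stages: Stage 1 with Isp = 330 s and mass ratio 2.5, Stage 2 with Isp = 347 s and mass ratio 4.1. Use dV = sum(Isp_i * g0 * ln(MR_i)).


dV1 = 330 * 9.81 * ln(2.5) = 2966.3 m/s
dV2 = 347 * 9.81 * ln(4.1) = 4803.1 m/s
Total dV = 2966.3 + 4803.1 = 7769.4 m/s ~ 7769 m/s

7769 m/s


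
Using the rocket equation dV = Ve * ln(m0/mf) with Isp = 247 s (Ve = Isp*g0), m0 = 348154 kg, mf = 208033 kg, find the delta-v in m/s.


Ve = 247 * 9.81 = 2423.07 m/s
dV = 2423.07 * ln(348154/208033) = 1248 m/s

1248 m/s


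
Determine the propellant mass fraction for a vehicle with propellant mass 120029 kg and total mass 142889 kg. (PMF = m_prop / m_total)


PMF = 120029 / 142889 = 0.84

0.84


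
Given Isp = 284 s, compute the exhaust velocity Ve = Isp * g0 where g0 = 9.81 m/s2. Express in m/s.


Ve = Isp * g0 = 284 * 9.81 = 2786.0 m/s

2786.0 m/s


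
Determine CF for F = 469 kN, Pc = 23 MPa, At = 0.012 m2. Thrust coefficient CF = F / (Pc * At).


CF = 469000 / (23e6 * 0.012) = 1.7

1.7


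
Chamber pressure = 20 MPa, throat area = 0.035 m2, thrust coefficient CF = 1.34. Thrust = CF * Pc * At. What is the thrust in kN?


F = 1.34 * 20e6 * 0.035 = 938000.0 N = 938.0 kN

938.0 kN


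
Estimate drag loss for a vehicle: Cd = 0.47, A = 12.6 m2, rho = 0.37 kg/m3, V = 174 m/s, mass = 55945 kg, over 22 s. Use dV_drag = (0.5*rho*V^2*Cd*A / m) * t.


D = 0.5 * 0.37 * 174^2 * 0.47 * 12.6 = 33169.48 N
a = 33169.48 / 55945 = 0.5929 m/s2
dV = 0.5929 * 22 = 13.0 m/s

13.0 m/s


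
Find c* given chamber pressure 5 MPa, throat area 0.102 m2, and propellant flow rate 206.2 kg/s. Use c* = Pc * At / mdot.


c* = 5e6 * 0.102 / 206.2 = 2473 m/s

2473 m/s


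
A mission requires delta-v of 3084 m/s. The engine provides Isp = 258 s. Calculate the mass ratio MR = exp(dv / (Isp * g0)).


Ve = 258 * 9.81 = 2530.98 m/s
MR = exp(3084 / 2530.98) = 3.382

3.382


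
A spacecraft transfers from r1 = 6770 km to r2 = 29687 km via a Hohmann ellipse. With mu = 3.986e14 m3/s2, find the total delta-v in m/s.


V1 = sqrt(mu/r1) = 7673.16 m/s
dV1 = V1*(sqrt(2*r2/(r1+r2)) - 1) = 2119.08 m/s
V2 = sqrt(mu/r2) = 3664.25 m/s
dV2 = V2*(1 - sqrt(2*r1/(r1+r2))) = 1431.17 m/s
Total dV = 3550 m/s

3550 m/s


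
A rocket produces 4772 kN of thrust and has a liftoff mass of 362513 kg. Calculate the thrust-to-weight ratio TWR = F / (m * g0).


TWR = 4772000 / (362513 * 9.81) = 1.34

1.34


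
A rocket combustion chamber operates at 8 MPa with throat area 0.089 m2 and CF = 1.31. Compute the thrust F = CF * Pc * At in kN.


F = 1.31 * 8e6 * 0.089 = 932720.0 N = 932.7 kN

932.7 kN


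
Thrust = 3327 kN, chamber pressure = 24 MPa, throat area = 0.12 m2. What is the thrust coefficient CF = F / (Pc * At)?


CF = 3327000 / (24e6 * 0.12) = 1.16

1.16


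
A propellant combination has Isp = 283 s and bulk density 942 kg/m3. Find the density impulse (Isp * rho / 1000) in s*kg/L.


rho*Isp = 283 * 942 / 1000 = 267 s*kg/L

267 s*kg/L


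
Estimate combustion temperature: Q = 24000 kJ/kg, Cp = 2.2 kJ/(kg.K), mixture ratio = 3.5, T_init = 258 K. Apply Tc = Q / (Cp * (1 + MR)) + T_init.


Tc = 24000 / (2.2 * (1 + 3.5)) + 258 = 2682 K

2682 K


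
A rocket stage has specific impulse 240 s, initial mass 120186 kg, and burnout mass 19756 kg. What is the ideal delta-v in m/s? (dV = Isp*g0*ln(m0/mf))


Ve = 240 * 9.81 = 2354.4 m/s
dV = 2354.4 * ln(120186/19756) = 4251 m/s

4251 m/s


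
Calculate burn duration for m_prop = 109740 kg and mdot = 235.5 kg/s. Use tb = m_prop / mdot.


tb = 109740 / 235.5 = 466.0 s

466.0 s


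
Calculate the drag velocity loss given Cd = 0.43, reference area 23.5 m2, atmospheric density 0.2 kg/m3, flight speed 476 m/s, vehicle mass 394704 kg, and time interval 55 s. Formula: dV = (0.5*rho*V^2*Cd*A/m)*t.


D = 0.5 * 0.2 * 476^2 * 0.43 * 23.5 = 228955.05 N
a = 228955.05 / 394704 = 0.5801 m/s2
dV = 0.5801 * 55 = 31.9 m/s

31.9 m/s


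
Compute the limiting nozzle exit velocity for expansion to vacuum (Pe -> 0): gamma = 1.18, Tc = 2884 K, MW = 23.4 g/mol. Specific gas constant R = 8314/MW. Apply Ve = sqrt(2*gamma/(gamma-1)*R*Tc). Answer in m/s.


R = 8314 / 23.4 = 355.3 J/(kg.K)
Ve = sqrt(2 * 1.18 / (1.18 - 1) * 355.3 * 2884) = 3665 m/s

3665 m/s


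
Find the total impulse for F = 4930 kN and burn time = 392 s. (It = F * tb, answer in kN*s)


It = 4930 * 392 = 1932560 kN*s

1932560 kN*s


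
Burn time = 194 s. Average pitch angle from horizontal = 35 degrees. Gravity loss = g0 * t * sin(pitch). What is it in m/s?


GL = 9.81 * 194 * sin(35 deg) = 1092 m/s

1092 m/s


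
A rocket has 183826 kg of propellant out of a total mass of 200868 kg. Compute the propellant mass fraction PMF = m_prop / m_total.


PMF = 183826 / 200868 = 0.915

0.915


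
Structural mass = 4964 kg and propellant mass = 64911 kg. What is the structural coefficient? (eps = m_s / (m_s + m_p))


eps = 4964 / (4964 + 64911) = 0.071

0.071


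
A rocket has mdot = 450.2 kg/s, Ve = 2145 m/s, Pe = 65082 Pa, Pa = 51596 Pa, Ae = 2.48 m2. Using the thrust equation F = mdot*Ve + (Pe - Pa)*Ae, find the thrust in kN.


F = 450.2 * 2145 + (65082 - 51596) * 2.48 = 999124.0 N = 999.1 kN

999.1 kN


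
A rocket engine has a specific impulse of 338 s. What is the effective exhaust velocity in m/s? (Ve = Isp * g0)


Ve = Isp * g0 = 338 * 9.81 = 3315.8 m/s

3315.8 m/s


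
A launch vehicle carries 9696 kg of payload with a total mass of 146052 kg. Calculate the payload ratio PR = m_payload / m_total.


PR = 9696 / 146052 = 0.0664

0.0664


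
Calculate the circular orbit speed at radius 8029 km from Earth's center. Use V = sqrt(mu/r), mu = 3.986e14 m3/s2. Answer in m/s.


V = sqrt(3.986e14 / 8029000) = 7046 m/s

7046 m/s


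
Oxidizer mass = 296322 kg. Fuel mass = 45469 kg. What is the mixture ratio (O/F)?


MR = 296322 / 45469 = 6.52

6.52


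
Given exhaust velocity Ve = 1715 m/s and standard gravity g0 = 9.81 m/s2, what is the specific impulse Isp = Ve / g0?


Isp = Ve / g0 = 1715 / 9.81 = 174.8 s

174.8 s


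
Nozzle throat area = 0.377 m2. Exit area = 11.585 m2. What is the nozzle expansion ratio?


AR = 11.585 / 0.377 = 30.7

30.7


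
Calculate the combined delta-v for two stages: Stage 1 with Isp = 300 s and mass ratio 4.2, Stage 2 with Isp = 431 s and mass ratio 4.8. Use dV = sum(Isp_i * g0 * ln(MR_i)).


dV1 = 300 * 9.81 * ln(4.2) = 4223.5 m/s
dV2 = 431 * 9.81 * ln(4.8) = 6632.3 m/s
Total dV = 4223.5 + 6632.3 = 10855.8 m/s ~ 10856 m/s

10856 m/s


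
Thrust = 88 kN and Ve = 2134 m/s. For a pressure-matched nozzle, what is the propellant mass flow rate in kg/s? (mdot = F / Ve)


mdot = F / Ve = 88000 / 2134 = 41.2 kg/s

41.2 kg/s


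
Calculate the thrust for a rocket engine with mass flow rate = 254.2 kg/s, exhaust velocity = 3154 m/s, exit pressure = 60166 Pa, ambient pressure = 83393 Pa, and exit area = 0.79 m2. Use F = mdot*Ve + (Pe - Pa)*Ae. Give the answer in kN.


F = 254.2 * 3154 + (60166 - 83393) * 0.79 = 783397.0 N = 783.4 kN

783.4 kN


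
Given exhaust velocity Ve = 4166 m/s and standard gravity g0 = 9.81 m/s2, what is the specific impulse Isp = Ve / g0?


Isp = Ve / g0 = 4166 / 9.81 = 424.7 s

424.7 s


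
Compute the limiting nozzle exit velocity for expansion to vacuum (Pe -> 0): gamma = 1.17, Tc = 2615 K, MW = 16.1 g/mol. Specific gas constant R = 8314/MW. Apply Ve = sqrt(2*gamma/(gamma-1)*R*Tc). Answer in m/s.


R = 8314 / 16.1 = 516.4 J/(kg.K)
Ve = sqrt(2 * 1.17 / (1.17 - 1) * 516.4 * 2615) = 4311 m/s

4311 m/s


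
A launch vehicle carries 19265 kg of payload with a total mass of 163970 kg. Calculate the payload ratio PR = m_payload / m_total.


PR = 19265 / 163970 = 0.1175

0.1175


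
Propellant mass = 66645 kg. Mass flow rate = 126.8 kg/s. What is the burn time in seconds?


tb = 66645 / 126.8 = 525.6 s

525.6 s


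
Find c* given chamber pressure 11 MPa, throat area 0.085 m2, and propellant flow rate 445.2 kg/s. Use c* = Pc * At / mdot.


c* = 11e6 * 0.085 / 445.2 = 2100 m/s

2100 m/s


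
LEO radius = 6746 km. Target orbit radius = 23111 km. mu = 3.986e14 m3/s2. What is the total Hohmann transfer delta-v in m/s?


V1 = sqrt(mu/r1) = 7686.8 m/s
dV1 = V1*(sqrt(2*r2/(r1+r2)) - 1) = 1877.36 m/s
V2 = sqrt(mu/r2) = 4152.97 m/s
dV2 = V2*(1 - sqrt(2*r1/(r1+r2))) = 1361.24 m/s
Total dV = 3239 m/s

3239 m/s


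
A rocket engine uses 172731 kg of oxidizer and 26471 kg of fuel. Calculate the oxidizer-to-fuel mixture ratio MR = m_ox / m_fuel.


MR = 172731 / 26471 = 6.53

6.53


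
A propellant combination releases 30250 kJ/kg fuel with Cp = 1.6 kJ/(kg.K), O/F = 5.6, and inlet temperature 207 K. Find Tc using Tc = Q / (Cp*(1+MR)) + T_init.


Tc = 30250 / (1.6 * (1 + 5.6)) + 207 = 3072 K

3072 K


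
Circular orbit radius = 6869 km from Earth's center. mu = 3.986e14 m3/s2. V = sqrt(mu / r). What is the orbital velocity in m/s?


V = sqrt(3.986e14 / 6869000) = 7618 m/s

7618 m/s


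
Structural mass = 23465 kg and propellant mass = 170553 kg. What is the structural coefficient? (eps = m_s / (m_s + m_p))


eps = 23465 / (23465 + 170553) = 0.1209

0.1209


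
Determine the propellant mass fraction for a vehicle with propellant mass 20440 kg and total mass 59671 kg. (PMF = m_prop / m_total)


PMF = 20440 / 59671 = 0.343

0.343


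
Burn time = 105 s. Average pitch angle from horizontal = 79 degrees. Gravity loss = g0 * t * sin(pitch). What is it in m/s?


GL = 9.81 * 105 * sin(79 deg) = 1011 m/s

1011 m/s


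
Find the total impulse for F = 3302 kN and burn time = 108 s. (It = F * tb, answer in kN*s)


It = 3302 * 108 = 356616 kN*s

356616 kN*s


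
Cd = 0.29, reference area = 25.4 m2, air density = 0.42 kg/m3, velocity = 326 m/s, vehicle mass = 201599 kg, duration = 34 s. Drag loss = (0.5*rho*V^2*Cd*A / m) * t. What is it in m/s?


D = 0.5 * 0.42 * 326^2 * 0.29 * 25.4 = 164394.09 N
a = 164394.09 / 201599 = 0.8155 m/s2
dV = 0.8155 * 34 = 27.7 m/s

27.7 m/s


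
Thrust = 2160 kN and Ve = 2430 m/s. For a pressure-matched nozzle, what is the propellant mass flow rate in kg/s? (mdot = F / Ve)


mdot = F / Ve = 2160000 / 2430 = 888.9 kg/s

888.9 kg/s


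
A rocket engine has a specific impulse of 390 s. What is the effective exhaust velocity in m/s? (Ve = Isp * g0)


Ve = Isp * g0 = 390 * 9.81 = 3825.9 m/s

3825.9 m/s


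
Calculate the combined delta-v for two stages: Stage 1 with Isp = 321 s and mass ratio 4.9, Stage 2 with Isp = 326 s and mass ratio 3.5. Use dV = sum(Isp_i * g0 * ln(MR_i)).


dV1 = 321 * 9.81 * ln(4.9) = 5004.5 m/s
dV2 = 326 * 9.81 * ln(3.5) = 4006.4 m/s
Total dV = 5004.5 + 4006.4 = 9010.9 m/s ~ 9011 m/s

9011 m/s


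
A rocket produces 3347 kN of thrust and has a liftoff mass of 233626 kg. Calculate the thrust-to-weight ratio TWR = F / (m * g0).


TWR = 3347000 / (233626 * 9.81) = 1.46

1.46


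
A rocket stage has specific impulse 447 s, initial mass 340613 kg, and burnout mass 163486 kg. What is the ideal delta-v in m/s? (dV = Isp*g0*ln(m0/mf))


Ve = 447 * 9.81 = 4385.07 m/s
dV = 4385.07 * ln(340613/163486) = 3219 m/s

3219 m/s


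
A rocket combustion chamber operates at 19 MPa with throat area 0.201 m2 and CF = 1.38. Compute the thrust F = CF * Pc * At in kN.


F = 1.38 * 19e6 * 0.201 = 5.2702e+06 N = 5270.2 kN

5270.2 kN


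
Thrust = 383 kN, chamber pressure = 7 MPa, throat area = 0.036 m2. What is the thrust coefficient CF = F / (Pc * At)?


CF = 383000 / (7e6 * 0.036) = 1.52

1.52


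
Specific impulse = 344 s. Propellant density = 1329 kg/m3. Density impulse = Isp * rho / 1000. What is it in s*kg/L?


rho*Isp = 344 * 1329 / 1000 = 457 s*kg/L

457 s*kg/L


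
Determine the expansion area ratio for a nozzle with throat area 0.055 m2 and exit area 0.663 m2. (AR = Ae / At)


AR = 0.663 / 0.055 = 12.1

12.1


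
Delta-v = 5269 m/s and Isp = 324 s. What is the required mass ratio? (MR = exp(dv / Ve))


Ve = 324 * 9.81 = 3178.44 m/s
MR = exp(5269 / 3178.44) = 5.247

5.247


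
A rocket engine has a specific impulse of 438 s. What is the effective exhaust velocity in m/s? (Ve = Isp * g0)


Ve = Isp * g0 = 438 * 9.81 = 4296.8 m/s

4296.8 m/s


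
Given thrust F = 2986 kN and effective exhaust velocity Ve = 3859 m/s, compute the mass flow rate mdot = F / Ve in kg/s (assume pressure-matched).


mdot = F / Ve = 2986000 / 3859 = 773.8 kg/s

773.8 kg/s


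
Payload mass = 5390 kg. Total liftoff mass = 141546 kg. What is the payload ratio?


PR = 5390 / 141546 = 0.0381

0.0381


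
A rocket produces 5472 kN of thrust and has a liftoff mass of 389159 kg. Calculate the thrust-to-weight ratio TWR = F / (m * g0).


TWR = 5472000 / (389159 * 9.81) = 1.43

1.43


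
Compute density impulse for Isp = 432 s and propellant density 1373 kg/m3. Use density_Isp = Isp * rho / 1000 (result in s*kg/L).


rho*Isp = 432 * 1373 / 1000 = 593 s*kg/L

593 s*kg/L
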